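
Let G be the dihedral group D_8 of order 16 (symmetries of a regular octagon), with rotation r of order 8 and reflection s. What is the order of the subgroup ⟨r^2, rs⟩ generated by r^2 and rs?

|⟨r^2⟩| = 4 and |⟨rs⟩| = 2, so |H| is a multiple of lcm(4, 2) = 4 and divides |G| = 16.
Closing under the operation: H = {e, r^2, r^4, r^6, rs, r^3s, r^5s, r^7s}, so |H| = 8.

8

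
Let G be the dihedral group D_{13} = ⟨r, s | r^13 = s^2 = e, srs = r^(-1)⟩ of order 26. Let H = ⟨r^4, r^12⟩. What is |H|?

|⟨r^4⟩| = 13 and |⟨r^12⟩| = 13, so |H| is a multiple of lcm(13, 13) = 13 and divides |G| = 26.
Closing under the operation: H = {e, r, r^2, r^3, r^4, r^5, r^6, r^7, r^8, r^9, r^10, r^11, r^12}, so |H| = 13.

13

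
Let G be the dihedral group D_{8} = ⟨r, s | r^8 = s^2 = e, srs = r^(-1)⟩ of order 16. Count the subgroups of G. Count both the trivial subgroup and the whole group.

19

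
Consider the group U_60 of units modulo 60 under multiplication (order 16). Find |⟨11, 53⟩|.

8

|⟨11⟩| = 2 and |⟨53⟩| = 4, so |H| is a multiple of lcm(2, 4) = 4 and divides |G| = 16.
Closing under the operation: H = {1, 7, 11, 17, 43, 49, 53, 59}, so |H| = 8.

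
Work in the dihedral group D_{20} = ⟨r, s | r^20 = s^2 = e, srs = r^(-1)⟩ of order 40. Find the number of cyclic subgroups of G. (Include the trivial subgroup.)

26

A cyclic subgroup of order d is generated by each of its φ(d) elements of order d, so the cyclic subgroups of order d number (#elements of order d)/φ(d).
Cyclic subgroups by order — order 1: 1; order 2: 21; order 4: 1; order 5: 1; order 10: 1; order 20: 1.
Total: 26.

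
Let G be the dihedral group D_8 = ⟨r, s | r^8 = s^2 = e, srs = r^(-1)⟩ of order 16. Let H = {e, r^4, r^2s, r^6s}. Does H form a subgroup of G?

|H| = 4 divides |G| = 16, consistent with Lagrange.
H contains the identity, every element's inverse is in H, and H is closed under ·: it is a subgroup.

Yes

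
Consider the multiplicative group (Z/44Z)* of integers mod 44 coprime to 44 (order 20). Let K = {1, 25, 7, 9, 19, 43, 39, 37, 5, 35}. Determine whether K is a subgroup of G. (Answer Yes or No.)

Yes

|K| = 10 divides |G| = 20, consistent with Lagrange.
K contains the identity, every element's inverse is in K, and K is closed under ·: it is a subgroup.
In fact K = ⟨35⟩.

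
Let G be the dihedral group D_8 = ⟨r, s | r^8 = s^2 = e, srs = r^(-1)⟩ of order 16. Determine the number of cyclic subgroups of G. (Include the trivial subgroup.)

12

A cyclic subgroup of order d is generated by each of its φ(d) elements of order d, so the cyclic subgroups of order d number (#elements of order d)/φ(d).
Cyclic subgroups by order — order 1: 1; order 2: 9; order 4: 1; order 8: 1.
Total: 12.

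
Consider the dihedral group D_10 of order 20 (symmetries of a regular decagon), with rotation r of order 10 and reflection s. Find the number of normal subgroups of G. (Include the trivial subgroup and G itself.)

7

G has 22 subgroups. Checking conjugation-invariance by order — order 1: 1/1 normal; order 2: 1/11 normal; order 4: 0/5 normal; order 5: 1/1 normal; order 10: 3/3 normal; order 20: 1/1 normal.
Total normal subgroups: 7.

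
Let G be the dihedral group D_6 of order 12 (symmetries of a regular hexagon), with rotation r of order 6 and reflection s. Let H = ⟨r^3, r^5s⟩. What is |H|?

4

|⟨r^3⟩| = 2 and |⟨r^5s⟩| = 2, so |H| is a multiple of lcm(2, 2) = 2 and divides |G| = 12.
Closing under the operation: H = {e, r^3, r^2s, r^5s}, so |H| = 4.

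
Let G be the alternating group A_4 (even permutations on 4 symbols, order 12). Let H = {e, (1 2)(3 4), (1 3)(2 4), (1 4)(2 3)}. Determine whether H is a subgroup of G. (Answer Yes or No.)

|H| = 4 divides |G| = 12, consistent with Lagrange.
H contains the identity, every element's inverse is in H, and H is closed under ∘: it is a subgroup.

Yes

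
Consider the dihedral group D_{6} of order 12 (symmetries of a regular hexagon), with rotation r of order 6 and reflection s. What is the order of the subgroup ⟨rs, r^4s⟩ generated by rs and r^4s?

4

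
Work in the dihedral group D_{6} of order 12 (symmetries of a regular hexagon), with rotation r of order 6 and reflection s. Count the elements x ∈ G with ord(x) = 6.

2

The elements of order 6 are: r, r^5.
That's 2.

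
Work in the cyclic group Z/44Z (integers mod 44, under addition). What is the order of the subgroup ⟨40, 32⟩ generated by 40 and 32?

11

|⟨40⟩| = 11 and |⟨32⟩| = 11, so |H| is a multiple of lcm(11, 11) = 11 and divides |G| = 44.
Closing under the operation: H = {0, 4, 8, 12, 16, 20, 24, 28, 32, 36, 40}, so |H| = 11.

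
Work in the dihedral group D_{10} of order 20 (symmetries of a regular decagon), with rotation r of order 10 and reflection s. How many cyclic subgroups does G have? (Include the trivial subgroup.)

Group the elements of G by the cyclic subgroup they generate; each cyclic subgroup of order d accounts for φ(d) elements.
Cyclic subgroups by order — order 1: 1; order 2: 11; order 5: 1; order 10: 1.
Total: 14.

14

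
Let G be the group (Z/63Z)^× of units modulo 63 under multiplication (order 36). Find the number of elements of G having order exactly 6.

Enumerating element orders in G gives 24 elements of order 6.

24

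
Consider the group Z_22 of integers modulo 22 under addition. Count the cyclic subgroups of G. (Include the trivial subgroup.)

4

Group the elements of G by the cyclic subgroup they generate; each cyclic subgroup of order d accounts for φ(d) elements.
Cyclic subgroups by order — order 1: 1; order 2: 1; order 11: 1; order 22: 1.
Total: 4.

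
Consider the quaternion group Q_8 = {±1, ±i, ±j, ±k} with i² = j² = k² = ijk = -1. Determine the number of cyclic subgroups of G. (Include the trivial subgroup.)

Group the elements of G by the cyclic subgroup they generate; each cyclic subgroup of order d accounts for φ(d) elements.
Cyclic subgroups by order — order 1: 1; order 2: 1; order 4: 3.
Total: 5.

5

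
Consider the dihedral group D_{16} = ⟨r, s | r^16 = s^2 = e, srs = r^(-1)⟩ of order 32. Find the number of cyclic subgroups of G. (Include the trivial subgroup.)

Group the elements of G by the cyclic subgroup they generate; each cyclic subgroup of order d accounts for φ(d) elements.
Cyclic subgroups by order — order 1: 1; order 2: 17; order 4: 1; order 8: 1; order 16: 1.
Total: 21.

21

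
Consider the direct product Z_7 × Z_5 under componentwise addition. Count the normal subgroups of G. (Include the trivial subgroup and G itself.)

4

G is abelian, so every subgroup is normal.
G has 4 subgroups in total, hence 4 normal subgroups.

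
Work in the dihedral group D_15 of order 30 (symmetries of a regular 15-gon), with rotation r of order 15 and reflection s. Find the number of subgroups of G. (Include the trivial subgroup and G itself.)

|G| = 30, so by Lagrange every subgroup order divides 30. Divisors: 1, 2, 3, 5, 6, 10, 15, 30.
Subgroups by order — order 1: 1; order 2: 15; order 3: 1; order 5: 1; order 6: 5; order 10: 3; order 15: 1; order 30: 1.
Total: 1 + 15 + 1 + 1 + 5 + 3 + 1 + 1 = 28.

28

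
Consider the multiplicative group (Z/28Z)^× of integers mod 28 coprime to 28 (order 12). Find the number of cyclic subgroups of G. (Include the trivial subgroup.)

Group the elements of G by the cyclic subgroup they generate; each cyclic subgroup of order d accounts for φ(d) elements.
Cyclic subgroups by order — order 1: 1; order 2: 3; order 3: 1; order 6: 3.
Total: 8.

8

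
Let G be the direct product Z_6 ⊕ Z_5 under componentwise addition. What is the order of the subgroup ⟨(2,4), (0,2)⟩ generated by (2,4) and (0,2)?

|⟨(2,4)⟩| = 15 and |⟨(0,2)⟩| = 5, so |H| is a multiple of lcm(15, 5) = 15 and divides |G| = 30.
Closing under the operation: H = {(0,0), (0,1), (0,2), (0,3), (0,4), (2,0), (2,1), (2,2), (2,3), (2,4), (4,0), (4,1), (4,2), (4,3), (4,4)}, so |H| = 15.

15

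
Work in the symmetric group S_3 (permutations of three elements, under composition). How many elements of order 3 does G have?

The elements of order 3 are: (1 2 3), (1 3 2).
That's 2.

2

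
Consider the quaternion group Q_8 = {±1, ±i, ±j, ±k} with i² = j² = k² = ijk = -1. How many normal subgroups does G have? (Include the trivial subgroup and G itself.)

G has 6 subgroups. Checking conjugation-invariance by order — order 1: 1/1 normal; order 2: 1/1 normal; order 4: 3/3 normal; order 8: 1/1 normal.
Total normal subgroups: 6.

6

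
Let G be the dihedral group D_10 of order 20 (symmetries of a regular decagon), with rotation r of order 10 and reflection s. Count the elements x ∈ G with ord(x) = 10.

The elements of order 10 are: r, r^3, r^7, r^9.
That's 4.

4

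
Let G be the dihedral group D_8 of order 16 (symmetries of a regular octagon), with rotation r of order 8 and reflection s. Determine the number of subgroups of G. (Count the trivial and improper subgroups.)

19

|G| = 16, so by Lagrange every subgroup order divides 16. Divisors: 1, 2, 4, 8, 16.
Subgroups by order — order 1: 1; order 2: 9; order 4: 5; order 8: 3; order 16: 1.
Total: 1 + 9 + 5 + 3 + 1 = 19.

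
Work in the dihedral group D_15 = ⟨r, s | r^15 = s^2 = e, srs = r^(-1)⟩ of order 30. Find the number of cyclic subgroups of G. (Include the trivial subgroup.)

Group the elements of G by the cyclic subgroup they generate; each cyclic subgroup of order d accounts for φ(d) elements.
Cyclic subgroups by order — order 1: 1; order 2: 15; order 3: 1; order 5: 1; order 15: 1.
Total: 19.

19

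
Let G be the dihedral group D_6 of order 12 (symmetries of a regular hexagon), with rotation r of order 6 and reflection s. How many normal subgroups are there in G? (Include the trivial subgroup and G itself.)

G has 16 subgroups. Checking conjugation-invariance by order — order 1: 1/1 normal; order 2: 1/7 normal; order 3: 1/1 normal; order 4: 0/3 normal; order 6: 3/3 normal; order 12: 1/1 normal.
Total normal subgroups: 7.

7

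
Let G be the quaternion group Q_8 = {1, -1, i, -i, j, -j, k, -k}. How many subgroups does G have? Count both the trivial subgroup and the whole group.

6

|G| = 8, so by Lagrange every subgroup order divides 8. Divisors: 1, 2, 4, 8.
Subgroups by order — order 1: 1; order 2: 1; order 4: 3; order 8: 1.
Total: 1 + 1 + 3 + 1 = 6.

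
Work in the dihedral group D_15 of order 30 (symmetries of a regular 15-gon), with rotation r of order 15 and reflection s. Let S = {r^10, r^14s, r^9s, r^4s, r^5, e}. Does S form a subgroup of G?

|S| = 6 divides |G| = 30, consistent with Lagrange.
S contains the identity, every element's inverse is in S, and S is closed under ·: it is a subgroup.

Yes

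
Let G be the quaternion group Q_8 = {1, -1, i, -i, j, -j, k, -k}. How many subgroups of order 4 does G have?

3

|G| = 8 and 4 | 8, so subgroups of order 4 are possible by Lagrange.
The subgroups of order 4 are: {1, -1, i, -i}; {1, -1, j, -j}; {1, -1, k, -k}.
So G has 3 subgroups of order 4.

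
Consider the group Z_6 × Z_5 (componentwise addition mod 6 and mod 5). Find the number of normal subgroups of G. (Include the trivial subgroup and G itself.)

8

G is abelian, so every subgroup is normal.
G has 8 subgroups in total, hence 8 normal subgroups.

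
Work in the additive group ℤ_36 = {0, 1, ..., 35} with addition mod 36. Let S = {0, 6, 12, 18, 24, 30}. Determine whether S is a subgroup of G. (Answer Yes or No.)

|S| = 6 divides |G| = 36, consistent with Lagrange.
S contains the identity, every element's inverse is in S, and S is closed under +: it is a subgroup.
In fact S = ⟨6⟩.

Yes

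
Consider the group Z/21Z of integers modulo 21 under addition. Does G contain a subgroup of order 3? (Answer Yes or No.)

Yes

3 | 21. A subgroup of order 3 is {0, 7, 14}.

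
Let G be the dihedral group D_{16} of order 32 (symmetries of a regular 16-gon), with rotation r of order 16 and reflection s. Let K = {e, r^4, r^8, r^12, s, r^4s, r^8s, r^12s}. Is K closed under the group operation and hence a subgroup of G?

Yes

|K| = 8 divides |G| = 32, consistent with Lagrange.
K contains the identity, every element's inverse is in K, and K is closed under ·: it is a subgroup.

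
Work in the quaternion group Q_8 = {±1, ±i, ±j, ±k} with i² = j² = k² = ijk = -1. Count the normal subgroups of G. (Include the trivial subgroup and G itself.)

G has 6 subgroups. Checking conjugation-invariance by order — order 1: 1/1 normal; order 2: 1/1 normal; order 4: 3/3 normal; order 8: 1/1 normal.
Total normal subgroups: 6.

6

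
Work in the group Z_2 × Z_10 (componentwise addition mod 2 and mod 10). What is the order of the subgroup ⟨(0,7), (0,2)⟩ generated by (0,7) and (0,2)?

10

|⟨(0,7)⟩| = 10 and |⟨(0,2)⟩| = 5, so |H| is a multiple of lcm(10, 5) = 10 and divides |G| = 20.
Closing under the operation: H = {(0,0), (0,1), (0,2), (0,3), (0,4), (0,5), (0,6), (0,7), (0,8), (0,9)}, so |H| = 10.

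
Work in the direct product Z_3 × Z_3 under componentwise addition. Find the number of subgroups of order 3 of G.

4

|G| = 9 and 3 | 9, so subgroups of order 3 are possible by Lagrange.
The subgroups of order 3 are: {(0,0), (0,1), (0,2)}; {(0,0), (1,0), (2,0)}; {(0,0), (1,1), (2,2)}; {(0,0), (1,2), (2,1)}.
So G has 4 subgroups of order 3.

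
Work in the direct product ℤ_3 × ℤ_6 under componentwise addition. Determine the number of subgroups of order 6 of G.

4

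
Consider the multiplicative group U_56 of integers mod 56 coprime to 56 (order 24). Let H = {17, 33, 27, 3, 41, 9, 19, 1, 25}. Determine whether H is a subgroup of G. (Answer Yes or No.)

|H| = 9 does not divide |G| = 24, so by Lagrange H is not a subgroup.

No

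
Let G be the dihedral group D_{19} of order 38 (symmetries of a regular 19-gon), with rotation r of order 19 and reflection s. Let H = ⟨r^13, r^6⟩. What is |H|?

19

|⟨r^13⟩| = 19 and |⟨r^6⟩| = 19, so |H| is a multiple of lcm(19, 19) = 19 and divides |G| = 38.
Closing under the operation: H = {e, r, r^2, r^3, r^4, r^5, r^6, r^7, r^8, r^9, r^10, r^11, r^12, r^13, r^14, r^15, r^16, r^17, r^18}, so |H| = 19.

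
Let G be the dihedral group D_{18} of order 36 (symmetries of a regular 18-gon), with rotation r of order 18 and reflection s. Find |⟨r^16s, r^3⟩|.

|⟨r^16s⟩| = 2 and |⟨r^3⟩| = 6, so |H| is a multiple of lcm(2, 6) = 6 and divides |G| = 36.
Closing under the operation: H = {e, r^3, r^6, r^9, r^12, r^15, rs, r^4s, r^7s, r^10s, r^13s, r^16s}, so |H| = 12.

12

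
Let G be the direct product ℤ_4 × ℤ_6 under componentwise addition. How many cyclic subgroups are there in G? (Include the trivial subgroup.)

A cyclic subgroup of order d is generated by each of its φ(d) elements of order d, so the cyclic subgroups of order d number (#elements of order d)/φ(d).
Cyclic subgroups by order — order 1: 1; order 2: 3; order 3: 1; order 4: 2; order 6: 3; order 12: 2.
Total: 12.

12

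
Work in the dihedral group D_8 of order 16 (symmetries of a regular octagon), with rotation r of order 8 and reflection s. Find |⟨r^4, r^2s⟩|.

4

|⟨r^4⟩| = 2 and |⟨r^2s⟩| = 2, so |H| is a multiple of lcm(2, 2) = 2 and divides |G| = 16.
Closing under the operation: H = {e, r^4, r^2s, r^6s}, so |H| = 4.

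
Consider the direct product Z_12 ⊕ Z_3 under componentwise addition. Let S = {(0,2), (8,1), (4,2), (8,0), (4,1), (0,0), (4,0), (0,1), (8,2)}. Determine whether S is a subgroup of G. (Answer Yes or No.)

Yes

|S| = 9 divides |G| = 36, consistent with Lagrange.
S contains the identity, every element's inverse is in S, and S is closed under +: it is a subgroup.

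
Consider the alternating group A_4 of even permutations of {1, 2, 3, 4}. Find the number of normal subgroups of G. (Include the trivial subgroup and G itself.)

3

G has 10 subgroups. Checking conjugation-invariance by order — order 1: 1/1 normal; order 2: 0/3 normal; order 3: 0/4 normal; order 4: 1/1 normal; order 12: 1/1 normal.
Total normal subgroups: 3.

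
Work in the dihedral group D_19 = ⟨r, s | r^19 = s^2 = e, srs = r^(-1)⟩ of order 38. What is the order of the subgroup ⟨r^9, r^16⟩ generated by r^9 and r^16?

19

|⟨r^9⟩| = 19 and |⟨r^16⟩| = 19, so |H| is a multiple of lcm(19, 19) = 19 and divides |G| = 38.
Closing under the operation: H = {e, r, r^2, r^3, r^4, r^5, r^6, r^7, r^8, r^9, r^10, r^11, r^12, r^13, r^14, r^15, r^16, r^17, r^18}, so |H| = 19.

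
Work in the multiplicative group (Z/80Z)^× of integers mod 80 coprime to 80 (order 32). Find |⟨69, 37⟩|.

|⟨69⟩| = 4 and |⟨37⟩| = 4, so |H| is a multiple of lcm(4, 4) = 4 and divides |G| = 32.
Closing under the operation: H = {1, 9, 13, 17, 21, 29, 33, 37, 41, 49, 53, 57, 61, 69, 73, 77}, so |H| = 16.

16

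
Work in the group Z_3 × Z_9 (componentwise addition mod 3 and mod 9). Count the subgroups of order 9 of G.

4

|G| = 27 and 9 | 27, so subgroups of order 9 are possible by Lagrange.
The subgroups of order 9 are: {(0,0), (0,1), (0,2), (0,3), (0,4), (0,5), (0,6), (0,7), (0,8)}; {(0,0), (0,3), (0,6), (1,0), (1,3), (1,6), (2,0), (2,3), (2,6)}; {(0,0), (0,3), (0,6), (1,1), (1,4), (1,7), (2,2), (2,5), (2,8)}; {(0,0), (0,3), (0,6), (1,2), (1,5), (1,8), (2,1), (2,4), (2,7)}.
So G has 4 subgroups of order 9.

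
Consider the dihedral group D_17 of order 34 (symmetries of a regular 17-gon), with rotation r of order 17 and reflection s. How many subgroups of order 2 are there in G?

|G| = 34 and 2 | 34, so subgroups of order 2 are possible by Lagrange.
The subgroups of order 2 are: {e, r^10s}; {e, r^11s}; {e, r^12s}; {e, r^13s}; … (17 in all).
So G has 17 subgroups of order 2.

17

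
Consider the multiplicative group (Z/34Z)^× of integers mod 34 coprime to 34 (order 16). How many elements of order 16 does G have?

The elements of order 16 are: 3, 5, 7, 11, 23, 27, 29, 31.
That's 8.

8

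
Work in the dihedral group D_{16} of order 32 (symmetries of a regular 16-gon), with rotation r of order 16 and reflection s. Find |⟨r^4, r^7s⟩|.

|⟨r^4⟩| = 4 and |⟨r^7s⟩| = 2, so |H| is a multiple of lcm(4, 2) = 4 and divides |G| = 32.
Closing under the operation: H = {e, r^4, r^8, r^12, r^3s, r^7s, r^11s, r^15s}, so |H| = 8.

8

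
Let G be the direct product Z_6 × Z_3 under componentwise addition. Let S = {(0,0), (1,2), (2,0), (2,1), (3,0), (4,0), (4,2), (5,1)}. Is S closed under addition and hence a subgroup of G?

|S| = 8 does not divide |G| = 18, so by Lagrange S is not a subgroup.

No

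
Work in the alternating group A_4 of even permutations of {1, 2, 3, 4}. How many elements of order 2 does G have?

3

The elements of order 2 are: (1 2)(3 4), (1 3)(2 4), (1 4)(2 3).
That's 3.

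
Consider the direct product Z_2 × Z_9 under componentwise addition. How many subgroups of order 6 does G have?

|G| = 18 and 6 | 18, so subgroups of order 6 are possible by Lagrange.
The subgroups of order 6 are: {(0,0), (0,3), (0,6), (1,0), (1,3), (1,6)}.
So G has 1 subgroup of order 6.

1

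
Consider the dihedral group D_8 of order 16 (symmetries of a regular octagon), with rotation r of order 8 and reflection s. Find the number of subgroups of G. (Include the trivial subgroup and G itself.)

19

|G| = 16, so by Lagrange every subgroup order divides 16. Divisors: 1, 2, 4, 8, 16.
Subgroups by order — order 1: 1; order 2: 9; order 4: 5; order 8: 3; order 16: 1.
Total: 1 + 9 + 5 + 3 + 1 = 19.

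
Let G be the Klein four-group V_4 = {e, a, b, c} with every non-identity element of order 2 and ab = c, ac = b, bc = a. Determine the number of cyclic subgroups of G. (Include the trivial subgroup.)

4

A cyclic subgroup of order d is generated by each of its φ(d) elements of order d, so the cyclic subgroups of order d number (#elements of order d)/φ(d).
Cyclic subgroups by order — order 1: 1; order 2: 3.
Total: 4.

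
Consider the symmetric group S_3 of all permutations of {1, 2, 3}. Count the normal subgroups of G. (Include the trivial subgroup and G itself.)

3

G has 6 subgroups. Checking conjugation-invariance by order — order 1: 1/1 normal; order 2: 0/3 normal; order 3: 1/1 normal; order 6: 1/1 normal.
Total normal subgroups: 3.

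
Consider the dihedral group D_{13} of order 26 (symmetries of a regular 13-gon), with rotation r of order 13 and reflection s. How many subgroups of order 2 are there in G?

|G| = 26 and 2 | 26, so subgroups of order 2 are possible by Lagrange.
The subgroups of order 2 are: {e, r^10s}; {e, r^11s}; {e, r^12s}; {e, r^2s}; … (13 in all).
So G has 13 subgroups of order 2.

13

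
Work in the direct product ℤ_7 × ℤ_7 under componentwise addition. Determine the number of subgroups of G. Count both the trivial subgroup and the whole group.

10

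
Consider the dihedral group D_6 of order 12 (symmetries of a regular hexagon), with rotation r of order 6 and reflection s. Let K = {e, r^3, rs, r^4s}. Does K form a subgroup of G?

Yes

|K| = 4 divides |G| = 12, consistent with Lagrange.
K contains the identity, every element's inverse is in K, and K is closed under ·: it is a subgroup.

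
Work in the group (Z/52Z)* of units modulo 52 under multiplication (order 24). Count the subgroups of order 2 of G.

|G| = 24 and 2 | 24, so subgroups of order 2 are possible by Lagrange.
The subgroups of order 2 are: {1, 25}; {1, 27}; {1, 51}.
So G has 3 subgroups of order 2.

3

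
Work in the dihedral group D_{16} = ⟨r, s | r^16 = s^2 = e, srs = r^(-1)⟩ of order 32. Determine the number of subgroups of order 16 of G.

3

|G| = 32 and 16 | 32, so subgroups of order 16 are possible by Lagrange.
The subgroups of order 16 are: {e, r, r^2, r^3, r^4, r^5, r^6, r^7, r^8, r^9, r^10, r^11, r^12, r^13, r^14, r^15}; {e, r^2, r^4, r^6, r^8, r^10, r^12, r^14, s, r^2s, r^4s, r^6s, r^8s, r^10s, r^12s, r^14s}; {e, r^2, r^4, r^6, r^8, r^10, r^12, r^14, rs, r^3s, r^5s, r^7s, r^9s, r^11s, r^13s, r^15s}.
So G has 3 subgroups of order 16.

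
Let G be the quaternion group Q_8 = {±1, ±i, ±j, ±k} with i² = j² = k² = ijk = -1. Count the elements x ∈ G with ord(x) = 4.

6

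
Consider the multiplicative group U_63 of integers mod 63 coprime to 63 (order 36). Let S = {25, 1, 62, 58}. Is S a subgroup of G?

No

Closure fails: 25 · 62 = 38 ∉ S. So S is not a subgroup.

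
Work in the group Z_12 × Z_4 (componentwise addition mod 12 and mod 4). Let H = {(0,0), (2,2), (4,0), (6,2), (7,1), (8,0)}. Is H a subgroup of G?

No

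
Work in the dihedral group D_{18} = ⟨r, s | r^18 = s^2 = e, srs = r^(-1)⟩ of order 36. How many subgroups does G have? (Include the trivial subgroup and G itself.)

45

|G| = 36, so by Lagrange every subgroup order divides 36. Divisors: 1, 2, 3, 4, 6, 9, 12, 18, 36.
Subgroups by order — order 1: 1; order 2: 19; order 3: 1; order 4: 9; order 6: 7; order 9: 1; order 12: 3; order 18: 3; order 36: 1.
Total: 1 + 19 + 1 + 9 + 7 + 1 + 3 + 3 + 1 = 45.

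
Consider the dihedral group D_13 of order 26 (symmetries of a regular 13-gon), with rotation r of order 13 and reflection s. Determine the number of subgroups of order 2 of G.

13

|G| = 26 and 2 | 26, so subgroups of order 2 are possible by Lagrange.
The subgroups of order 2 are: {e, r^10s}; {e, r^11s}; {e, r^12s}; {e, r^2s}; … (13 in all).
So G has 13 subgroups of order 2.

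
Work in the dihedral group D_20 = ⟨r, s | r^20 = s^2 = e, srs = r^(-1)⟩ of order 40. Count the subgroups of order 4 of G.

11

|G| = 40 and 4 | 40, so subgroups of order 4 are possible by Lagrange.
The subgroups of order 4 are: {e, r^10, s, r^10s}; {e, r^10, rs, r^11s}; {e, r^10, r^2s, r^12s}; {e, r^10, r^3s, r^13s}; … (11 in all).
So G has 11 subgroups of order 4.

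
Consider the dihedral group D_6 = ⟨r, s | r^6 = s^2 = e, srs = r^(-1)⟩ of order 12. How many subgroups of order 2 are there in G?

|G| = 12 and 2 | 12, so subgroups of order 2 are possible by Lagrange.
The subgroups of order 2 are: {e, r^2s}; {e, r^3}; {e, r^3s}; {e, r^4s}; … (7 in all).
So G has 7 subgroups of order 2.

7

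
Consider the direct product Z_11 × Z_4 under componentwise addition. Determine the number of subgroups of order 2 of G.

1

|G| = 44 and 2 | 44, so subgroups of order 2 are possible by Lagrange.
The subgroups of order 2 are: {(0,0), (0,2)}.
So G has 1 subgroup of order 2.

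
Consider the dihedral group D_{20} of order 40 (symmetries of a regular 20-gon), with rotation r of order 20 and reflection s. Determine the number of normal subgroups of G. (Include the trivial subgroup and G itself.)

9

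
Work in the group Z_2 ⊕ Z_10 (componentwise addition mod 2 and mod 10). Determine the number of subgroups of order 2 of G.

|G| = 20 and 2 | 20, so subgroups of order 2 are possible by Lagrange.
The subgroups of order 2 are: {(0,0), (0,5)}; {(0,0), (1,0)}; {(0,0), (1,5)}.
So G has 3 subgroups of order 2.

3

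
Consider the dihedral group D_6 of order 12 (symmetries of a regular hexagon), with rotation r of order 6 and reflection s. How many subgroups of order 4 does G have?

|G| = 12 and 4 | 12, so subgroups of order 4 are possible by Lagrange.
The subgroups of order 4 are: {e, r^3, r^2s, r^5s}; {e, r^3, s, r^3s}; {e, r^3, rs, r^4s}.
So G has 3 subgroups of order 4.

3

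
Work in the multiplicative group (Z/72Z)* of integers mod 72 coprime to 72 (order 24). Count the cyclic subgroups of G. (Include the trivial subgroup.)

Group the elements of G by the cyclic subgroup they generate; each cyclic subgroup of order d accounts for φ(d) elements.
Cyclic subgroups by order — order 1: 1; order 2: 7; order 3: 1; order 6: 7.
Total: 16.

16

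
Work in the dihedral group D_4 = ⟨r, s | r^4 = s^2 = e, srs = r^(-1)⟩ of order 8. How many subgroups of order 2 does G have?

5

|G| = 8 and 2 | 8, so subgroups of order 2 are possible by Lagrange.
The subgroups of order 2 are: {e, r^2}; {e, r^2s}; {e, r^3s}; {e, rs}; … (5 in all).
So G has 5 subgroups of order 2.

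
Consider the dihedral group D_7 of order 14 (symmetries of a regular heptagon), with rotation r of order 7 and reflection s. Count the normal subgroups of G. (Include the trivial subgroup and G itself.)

3

G has 10 subgroups. Checking conjugation-invariance by order — order 1: 1/1 normal; order 2: 0/7 normal; order 7: 1/1 normal; order 14: 1/1 normal.
Total normal subgroups: 3.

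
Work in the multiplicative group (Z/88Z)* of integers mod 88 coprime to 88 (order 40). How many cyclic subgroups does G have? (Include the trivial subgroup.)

16

Group the elements of G by the cyclic subgroup they generate; each cyclic subgroup of order d accounts for φ(d) elements.
Cyclic subgroups by order — order 1: 1; order 2: 7; order 5: 1; order 10: 7.
Total: 16.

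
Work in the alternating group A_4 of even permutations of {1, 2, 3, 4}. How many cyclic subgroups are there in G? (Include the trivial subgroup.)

8

Each element a generates a cyclic subgroup ⟨a⟩; distinct elements may generate the same one (a cyclic group of order d has φ(d) generators).
Cyclic subgroups by order — order 1: 1; order 2: 3; order 3: 4.
Total: 8.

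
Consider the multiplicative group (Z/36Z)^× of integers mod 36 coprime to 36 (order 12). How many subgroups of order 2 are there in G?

3

|G| = 12 and 2 | 12, so subgroups of order 2 are possible by Lagrange.
The subgroups of order 2 are: {1, 17}; {1, 19}; {1, 35}.
So G has 3 subgroups of order 2.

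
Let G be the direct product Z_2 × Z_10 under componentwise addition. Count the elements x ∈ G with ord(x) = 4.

0

An element (a,b) has order lcm(ord(a), ord(b)); count pairs with lcm equal to 4.
Enumerating gives 0 such elements.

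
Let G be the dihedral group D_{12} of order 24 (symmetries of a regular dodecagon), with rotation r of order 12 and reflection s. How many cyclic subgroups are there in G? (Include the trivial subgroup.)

Each element a generates a cyclic subgroup ⟨a⟩; distinct elements may generate the same one (a cyclic group of order d has φ(d) generators).
Cyclic subgroups by order — order 1: 1; order 2: 13; order 3: 1; order 4: 1; order 6: 1; order 12: 1.
Total: 18.

18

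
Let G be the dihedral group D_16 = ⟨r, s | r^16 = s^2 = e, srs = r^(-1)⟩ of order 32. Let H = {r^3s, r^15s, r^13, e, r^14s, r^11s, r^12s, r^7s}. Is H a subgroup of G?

No

r^13 ∈ H but its inverse r^3 ∉ H, so H is not a subgroup.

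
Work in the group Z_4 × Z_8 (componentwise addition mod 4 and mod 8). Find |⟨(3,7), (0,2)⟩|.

|⟨(3,7)⟩| = 8 and |⟨(0,2)⟩| = 4, so |H| is a multiple of lcm(8, 4) = 8 and divides |G| = 32.
Closing under the operation: H = {(0,0), (0,2), (0,4), (0,6), (1,1), (1,3), (1,5), (1,7), (2,0), (2,2), (2,4), (2,6), (3,1), (3,3), (3,5), (3,7)}, so |H| = 16.

16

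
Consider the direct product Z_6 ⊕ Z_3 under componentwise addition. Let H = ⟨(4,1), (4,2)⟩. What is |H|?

9

|⟨(4,1)⟩| = 3 and |⟨(4,2)⟩| = 3, so |H| is a multiple of lcm(3, 3) = 3 and divides |G| = 18.
Closing under the operation: H = {(0,0), (0,1), (0,2), (2,0), (2,1), (2,2), (4,0), (4,1), (4,2)}, so |H| = 9.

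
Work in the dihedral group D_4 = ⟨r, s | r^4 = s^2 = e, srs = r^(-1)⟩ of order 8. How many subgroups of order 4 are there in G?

3

|G| = 8 and 4 | 8, so subgroups of order 4 are possible by Lagrange.
The subgroups of order 4 are: {e, r, r^2, r^3}; {e, r^2, s, r^2s}; {e, r^2, rs, r^3s}.
So G has 3 subgroups of order 4.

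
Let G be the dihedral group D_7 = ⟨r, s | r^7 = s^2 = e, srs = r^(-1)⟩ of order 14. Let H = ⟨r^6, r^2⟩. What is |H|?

|⟨r^6⟩| = 7 and |⟨r^2⟩| = 7, so |H| is a multiple of lcm(7, 7) = 7 and divides |G| = 14.
Closing under the operation: H = {e, r, r^2, r^3, r^4, r^5, r^6}, so |H| = 7.

7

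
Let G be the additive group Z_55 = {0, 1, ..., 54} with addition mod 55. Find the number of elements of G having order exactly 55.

40

In a cyclic group of order 55, the number of elements of order d (for d | 55) is φ(d).
φ(55) = 40.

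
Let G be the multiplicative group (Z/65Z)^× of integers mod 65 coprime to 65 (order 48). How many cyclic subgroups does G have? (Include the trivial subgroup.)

A cyclic subgroup of order d is generated by each of its φ(d) elements of order d, so the cyclic subgroups of order d number (#elements of order d)/φ(d).
Cyclic subgroups by order — order 1: 1; order 2: 3; order 3: 1; order 4: 6; order 6: 3; order 12: 6.
Total: 20.

20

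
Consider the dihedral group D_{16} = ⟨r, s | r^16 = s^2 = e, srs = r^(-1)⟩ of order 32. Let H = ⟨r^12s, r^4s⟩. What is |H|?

4

|⟨r^12s⟩| = 2 and |⟨r^4s⟩| = 2, so |H| is a multiple of lcm(2, 2) = 2 and divides |G| = 32.
Closing under the operation: H = {e, r^8, r^4s, r^12s}, so |H| = 4.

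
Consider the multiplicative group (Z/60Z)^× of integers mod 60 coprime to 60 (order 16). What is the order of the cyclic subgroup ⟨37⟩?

4

Compute successive powers of 37 mod 60: 37, 49, 13, 1; 37^4 ≡ 1 (mod 60).
So |⟨37⟩| = 4.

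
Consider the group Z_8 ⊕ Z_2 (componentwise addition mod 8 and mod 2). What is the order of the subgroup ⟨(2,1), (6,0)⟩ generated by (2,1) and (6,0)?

8

|⟨(2,1)⟩| = 4 and |⟨(6,0)⟩| = 4, so |H| is a multiple of lcm(4, 4) = 4 and divides |G| = 16.
Closing under the operation: H = {(0,0), (0,1), (2,0), (2,1), (4,0), (4,1), (6,0), (6,1)}, so |H| = 8.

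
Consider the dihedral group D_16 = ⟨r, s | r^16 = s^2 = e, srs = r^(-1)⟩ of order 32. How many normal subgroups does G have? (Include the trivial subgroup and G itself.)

G has 36 subgroups. Checking conjugation-invariance by order — order 1: 1/1 normal; order 2: 1/17 normal; order 4: 1/9 normal; order 8: 1/5 normal; order 16: 3/3 normal; order 32: 1/1 normal.
Total normal subgroups: 8.

8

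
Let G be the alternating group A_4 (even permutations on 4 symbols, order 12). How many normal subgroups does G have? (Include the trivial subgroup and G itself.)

3

G has 10 subgroups. Checking conjugation-invariance by order — order 1: 1/1 normal; order 2: 0/3 normal; order 3: 0/4 normal; order 4: 1/1 normal; order 12: 1/1 normal.
Total normal subgroups: 3.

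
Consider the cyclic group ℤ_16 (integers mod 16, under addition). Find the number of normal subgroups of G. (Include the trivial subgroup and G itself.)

G is abelian, so every subgroup is normal.
G has 5 subgroups in total, hence 5 normal subgroups.

5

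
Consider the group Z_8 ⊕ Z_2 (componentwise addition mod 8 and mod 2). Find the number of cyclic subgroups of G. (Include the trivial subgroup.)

8

A cyclic subgroup of order d is generated by each of its φ(d) elements of order d, so the cyclic subgroups of order d number (#elements of order d)/φ(d).
Cyclic subgroups by order — order 1: 1; order 2: 3; order 4: 2; order 8: 2.
Total: 8.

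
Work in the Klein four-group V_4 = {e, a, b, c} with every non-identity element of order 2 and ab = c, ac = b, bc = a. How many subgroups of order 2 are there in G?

|G| = 4 and 2 | 4, so subgroups of order 2 are possible by Lagrange.
The subgroups of order 2 are: {e, a}; {e, b}; {e, c}.
So G has 3 subgroups of order 2.

3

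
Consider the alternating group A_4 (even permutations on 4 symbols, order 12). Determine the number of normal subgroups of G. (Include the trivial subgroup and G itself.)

G has 10 subgroups. Checking conjugation-invariance by order — order 1: 1/1 normal; order 2: 0/3 normal; order 3: 0/4 normal; order 4: 1/1 normal; order 12: 1/1 normal.
Total normal subgroups: 3.

3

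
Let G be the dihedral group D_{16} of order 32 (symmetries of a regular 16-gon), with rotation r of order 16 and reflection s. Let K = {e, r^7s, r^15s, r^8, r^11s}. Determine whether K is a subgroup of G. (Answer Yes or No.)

|K| = 5 does not divide |G| = 32, so by Lagrange K is not a subgroup.

No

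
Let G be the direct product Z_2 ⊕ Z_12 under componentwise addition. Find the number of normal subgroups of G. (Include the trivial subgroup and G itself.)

G is abelian, so every subgroup is normal.
G has 16 subgroups in total, hence 16 normal subgroups.

16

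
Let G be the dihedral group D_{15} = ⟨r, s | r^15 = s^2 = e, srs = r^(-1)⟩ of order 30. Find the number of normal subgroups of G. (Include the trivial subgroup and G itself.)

G has 28 subgroups. Checking conjugation-invariance by order — order 1: 1/1 normal; order 2: 0/15 normal; order 3: 1/1 normal; order 5: 1/1 normal; order 6: 0/5 normal; order 10: 0/3 normal; order 15: 1/1 normal; order 30: 1/1 normal.
Total normal subgroups: 5.

5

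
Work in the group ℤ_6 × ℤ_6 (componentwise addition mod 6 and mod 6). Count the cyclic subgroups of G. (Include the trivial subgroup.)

20

Group the elements of G by the cyclic subgroup they generate; each cyclic subgroup of order d accounts for φ(d) elements.
Cyclic subgroups by order — order 1: 1; order 2: 3; order 3: 4; order 6: 12.
Total: 20.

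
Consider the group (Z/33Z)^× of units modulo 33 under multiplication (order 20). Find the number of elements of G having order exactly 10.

12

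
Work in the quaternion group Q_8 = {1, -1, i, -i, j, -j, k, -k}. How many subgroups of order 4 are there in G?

3

|G| = 8 and 4 | 8, so subgroups of order 4 are possible by Lagrange.
The subgroups of order 4 are: {1, -1, i, -i}; {1, -1, j, -j}; {1, -1, k, -k}.
So G has 3 subgroups of order 4.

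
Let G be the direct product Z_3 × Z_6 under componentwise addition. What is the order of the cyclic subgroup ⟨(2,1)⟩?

6

The order of (2,1) in Z_3 × Z_6 is lcm(ord(2) in Z_3, ord(1) in Z_6).
ord(2) = 3 and ord(1) = 6, so |⟨(2,1)⟩| = lcm(3, 6) = 6.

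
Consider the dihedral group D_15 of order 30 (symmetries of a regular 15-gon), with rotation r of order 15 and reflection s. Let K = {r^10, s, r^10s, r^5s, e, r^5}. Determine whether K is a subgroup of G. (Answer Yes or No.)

Yes

|K| = 6 divides |G| = 30, consistent with Lagrange.
K contains the identity, every element's inverse is in K, and K is closed under ·: it is a subgroup.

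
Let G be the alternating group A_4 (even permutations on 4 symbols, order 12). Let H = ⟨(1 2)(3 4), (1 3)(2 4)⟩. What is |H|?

4

|⟨(1 2)(3 4)⟩| = 2 and |⟨(1 3)(2 4)⟩| = 2, so |H| is a multiple of lcm(2, 2) = 2 and divides |G| = 12.
Closing under the operation: H = {e, (1 2)(3 4), (1 3)(2 4), (1 4)(2 3)}, so |H| = 4.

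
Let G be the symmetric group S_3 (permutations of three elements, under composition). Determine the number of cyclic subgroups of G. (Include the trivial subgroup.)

Group the elements of G by the cyclic subgroup they generate; each cyclic subgroup of order d accounts for φ(d) elements.
Cyclic subgroups by order — order 1: 1; order 2: 3; order 3: 1.
Total: 5.

5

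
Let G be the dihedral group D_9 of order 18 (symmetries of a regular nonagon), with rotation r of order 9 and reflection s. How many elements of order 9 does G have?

6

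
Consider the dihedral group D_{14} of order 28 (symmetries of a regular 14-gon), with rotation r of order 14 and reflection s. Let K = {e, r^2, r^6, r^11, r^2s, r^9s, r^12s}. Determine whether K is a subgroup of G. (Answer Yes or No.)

No

r^6 ∈ K but its inverse r^8 ∉ K, so K is not a subgroup.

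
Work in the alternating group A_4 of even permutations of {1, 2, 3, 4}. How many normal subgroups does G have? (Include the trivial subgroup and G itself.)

G has 10 subgroups. Checking conjugation-invariance by order — order 1: 1/1 normal; order 2: 0/3 normal; order 3: 0/4 normal; order 4: 1/1 normal; order 12: 1/1 normal.
Total normal subgroups: 3.

3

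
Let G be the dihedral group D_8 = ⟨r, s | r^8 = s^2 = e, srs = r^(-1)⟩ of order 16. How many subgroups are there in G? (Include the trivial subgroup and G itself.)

|G| = 16, so by Lagrange every subgroup order divides 16. Divisors: 1, 2, 4, 8, 16.
Subgroups by order — order 1: 1; order 2: 9; order 4: 5; order 8: 3; order 16: 1.
Total: 1 + 9 + 5 + 3 + 1 = 19.

19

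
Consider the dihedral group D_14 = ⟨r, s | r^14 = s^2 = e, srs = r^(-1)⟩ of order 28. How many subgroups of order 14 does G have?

|G| = 28 and 14 | 28, so subgroups of order 14 are possible by Lagrange.
The subgroups of order 14 are: {e, r, r^2, r^3, r^4, r^5, r^6, r^7, r^8, r^9, r^10, r^11, r^12, r^13}; {e, r^2, r^4, r^6, r^8, r^10, r^12, s, r^2s, r^4s, r^6s, r^8s, r^10s, r^12s}; {e, r^2, r^4, r^6, r^8, r^10, r^12, rs, r^3s, r^5s, r^7s, r^9s, r^11s, r^13s}.
So G has 3 subgroups of order 14.

3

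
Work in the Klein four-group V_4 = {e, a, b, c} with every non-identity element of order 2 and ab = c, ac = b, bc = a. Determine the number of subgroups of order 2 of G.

3

|G| = 4 and 2 | 4, so subgroups of order 2 are possible by Lagrange.
The subgroups of order 2 are: {e, a}; {e, b}; {e, c}.
So G has 3 subgroups of order 2.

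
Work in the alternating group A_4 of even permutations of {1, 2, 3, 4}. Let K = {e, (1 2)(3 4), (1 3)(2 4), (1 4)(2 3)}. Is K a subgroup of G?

|K| = 4 divides |G| = 12, consistent with Lagrange.
K contains the identity, every element's inverse is in K, and K is closed under ∘: it is a subgroup.

Yes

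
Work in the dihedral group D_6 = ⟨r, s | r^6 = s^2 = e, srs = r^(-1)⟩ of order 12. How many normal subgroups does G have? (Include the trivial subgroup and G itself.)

G has 16 subgroups. Checking conjugation-invariance by order — order 1: 1/1 normal; order 2: 1/7 normal; order 3: 1/1 normal; order 4: 0/3 normal; order 6: 3/3 normal; order 12: 1/1 normal.
Total normal subgroups: 7.

7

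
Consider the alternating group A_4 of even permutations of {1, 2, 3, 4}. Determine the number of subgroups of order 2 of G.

3

|G| = 12 and 2 | 12, so subgroups of order 2 are possible by Lagrange.
The subgroups of order 2 are: {e, (1 2)(3 4)}; {e, (1 3)(2 4)}; {e, (1 4)(2 3)}.
So G has 3 subgroups of order 2.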